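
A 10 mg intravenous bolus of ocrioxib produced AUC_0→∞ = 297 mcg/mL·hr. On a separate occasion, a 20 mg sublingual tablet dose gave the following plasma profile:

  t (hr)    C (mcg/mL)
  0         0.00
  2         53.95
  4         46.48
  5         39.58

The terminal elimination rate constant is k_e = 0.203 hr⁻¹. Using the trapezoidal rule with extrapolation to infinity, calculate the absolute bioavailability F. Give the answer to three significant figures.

Trapezoidal AUC_0→5 (sublingual tablet):
  [0→2]: (0.00+53.95)/2 × 2 = 53.95
  [2→4]: (53.95+46.48)/2 × 2 = 100.43
  [4→5]: (46.48+39.58)/2 × 1 = 43.03
  Sum = 197.41 mcg/mL·hr
Tail: C_last/k_e = 39.58/0.203 = 194.975
AUC_0→∞ (sublingual tablet) = 197.41 + 194.975 = 392.385 mcg/mL·hr
F = (AUC_ev/D_ev)/(AUC_iv/D_iv) = (392.385/20)/(297/10) = 19.61925/29.7 = 0.6606

F = 0.661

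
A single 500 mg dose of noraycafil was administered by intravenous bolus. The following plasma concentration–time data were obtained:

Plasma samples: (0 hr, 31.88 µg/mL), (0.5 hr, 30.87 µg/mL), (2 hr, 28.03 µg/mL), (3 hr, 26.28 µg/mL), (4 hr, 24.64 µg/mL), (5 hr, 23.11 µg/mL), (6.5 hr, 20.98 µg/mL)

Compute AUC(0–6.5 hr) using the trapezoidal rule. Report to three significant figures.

AUC = 169 µg/mL·hr

Trapezoidal AUC_0→6.5:
  [0→0.5]: (31.88+30.87)/2 × 0.5 = 15.6875
  [0.5→2]: (30.87+28.03)/2 × 1.5 = 44.175
  [2→3]: (28.03+26.28)/2 × 1 = 27.155
  [3→4]: (26.28+24.64)/2 × 1 = 25.46
  [4→5]: (24.64+23.11)/2 × 1 = 23.875
  [5→6.5]: (23.11+20.98)/2 × 1.5 = 33.0675
  Sum = 169.42 µg/mL·hr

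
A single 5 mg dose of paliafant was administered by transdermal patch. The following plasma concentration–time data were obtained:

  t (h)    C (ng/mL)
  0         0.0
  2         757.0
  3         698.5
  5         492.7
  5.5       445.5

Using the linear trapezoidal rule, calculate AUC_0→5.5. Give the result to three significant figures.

AUC = 2910 ng/mL·h

Trapezoidal AUC_0→5.5:
  [0→2]: (0.0+757.0)/2 × 2 = 757.0
  [2→3]: (757.0+698.5)/2 × 1 = 727.75
  [3→5]: (698.5+492.7)/2 × 2 = 1191.2
  [5→5.5]: (492.7+445.5)/2 × 0.5 = 234.55
  Sum = 2910.5 ng/mL·h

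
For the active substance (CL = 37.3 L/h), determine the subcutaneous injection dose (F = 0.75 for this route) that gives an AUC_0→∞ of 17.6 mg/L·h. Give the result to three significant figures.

Dose = 875 mg

Dose = CL × AUC_0→∞ / F
     = 37.3 × 17.6 / 0.75 = 875.307 mg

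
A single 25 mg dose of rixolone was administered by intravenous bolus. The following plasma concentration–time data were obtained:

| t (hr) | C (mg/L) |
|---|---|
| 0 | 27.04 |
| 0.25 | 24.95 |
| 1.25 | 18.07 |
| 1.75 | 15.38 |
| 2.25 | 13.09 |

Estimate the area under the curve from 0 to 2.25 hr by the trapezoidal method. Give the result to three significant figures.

AUC = 43.5 mg/L·hr

Trapezoidal AUC_0→2.25:
  [0→0.25]: (27.04+24.95)/2 × 0.25 = 6.49875
  [0.25→1.25]: (24.95+18.07)/2 × 1 = 21.51
  [1.25→1.75]: (18.07+15.38)/2 × 0.5 = 8.3625
  [1.75→2.25]: (15.38+13.09)/2 × 0.5 = 7.1175
  Sum = 43.48875 mg/L·hr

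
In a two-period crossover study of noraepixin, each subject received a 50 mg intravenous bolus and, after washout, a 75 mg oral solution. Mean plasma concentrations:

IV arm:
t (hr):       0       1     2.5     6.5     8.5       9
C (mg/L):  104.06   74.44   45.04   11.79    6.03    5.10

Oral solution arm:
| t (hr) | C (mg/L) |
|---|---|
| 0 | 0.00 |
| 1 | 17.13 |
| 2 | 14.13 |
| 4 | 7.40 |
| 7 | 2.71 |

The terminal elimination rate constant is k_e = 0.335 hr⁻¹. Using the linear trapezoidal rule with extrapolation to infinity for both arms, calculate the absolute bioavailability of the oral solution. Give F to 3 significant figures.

Trapezoidal AUC_0→9 (IV):
  [0→1]: (104.06+74.44)/2 × 1 = 89.25
  [1→2.5]: (74.44+45.04)/2 × 1.5 = 89.61
  [2.5→6.5]: (45.04+11.79)/2 × 4 = 113.66
  [6.5→8.5]: (11.79+6.03)/2 × 2 = 17.82
  [8.5→9]: (6.03+5.10)/2 × 0.5 = 2.7825
  Sum = 313.1225 mg/L·hr
IV tail: 5.10/0.335 = 15.224; AUC_iv,0→∞ = 313.1225 + 15.224 = 328.3465 mg/L·hr
Trapezoidal AUC_0→7 (oral solution):
  [0→1]: (0.00+17.13)/2 × 1 = 8.565
  [1→2]: (17.13+14.13)/2 × 1 = 15.63
  [2→4]: (14.13+7.40)/2 × 2 = 21.53
  [4→7]: (7.40+2.71)/2 × 3 = 15.165
  Sum = 60.89 mg/L·hr
oral solution tail: 2.71/0.335 = 8.090; AUC_ev,0→∞ = 60.89 + 8.090 = 68.98 mg/L·hr
F = (AUC_ev/D_ev)/(AUC_iv/D_iv) = (68.98/75)/(328.3465/50) = 0.919733/6.56693 = 0.1401

F = 0.140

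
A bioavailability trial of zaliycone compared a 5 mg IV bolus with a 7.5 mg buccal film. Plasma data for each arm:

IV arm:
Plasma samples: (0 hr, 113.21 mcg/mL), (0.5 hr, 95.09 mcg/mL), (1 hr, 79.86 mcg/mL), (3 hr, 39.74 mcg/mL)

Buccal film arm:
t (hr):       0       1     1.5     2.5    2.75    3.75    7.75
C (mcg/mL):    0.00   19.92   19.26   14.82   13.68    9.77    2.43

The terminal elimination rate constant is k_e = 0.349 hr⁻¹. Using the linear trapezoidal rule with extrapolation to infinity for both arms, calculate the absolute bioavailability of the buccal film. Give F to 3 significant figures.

Trapezoidal AUC_0→3 (IV):
  [0→0.5]: (113.21+95.09)/2 × 0.5 = 52.075
  [0.5→1]: (95.09+79.86)/2 × 0.5 = 43.7375
  [1→3]: (79.86+39.74)/2 × 2 = 119.6
  Sum = 215.4125 mcg/mL·hr
IV tail: 39.74/0.349 = 113.868; AUC_iv,0→∞ = 215.4125 + 113.868 = 329.2805 mcg/mL·hr
Trapezoidal AUC_0→7.75 (buccal film):
  [0→1]: (0.00+19.92)/2 × 1 = 9.96
  [1→1.5]: (19.92+19.26)/2 × 0.5 = 9.795
  [1.5→2.5]: (19.26+14.82)/2 × 1 = 17.04
  [2.5→2.75]: (14.82+13.68)/2 × 0.25 = 3.5625
  [2.75→3.75]: (13.68+9.77)/2 × 1 = 11.725
  [3.75→7.75]: (9.77+2.43)/2 × 4 = 24.4
  Sum = 76.4825 mcg/mL·hr
buccal film tail: 2.43/0.349 = 6.963; AUC_ev,0→∞ = 76.4825 + 6.963 = 83.4455 mcg/mL·hr
F = (AUC_ev/D_ev)/(AUC_iv/D_iv) = (83.4455/7.5)/(329.2805/5) = 11.1261/65.8561 = 0.1689

F = 0.169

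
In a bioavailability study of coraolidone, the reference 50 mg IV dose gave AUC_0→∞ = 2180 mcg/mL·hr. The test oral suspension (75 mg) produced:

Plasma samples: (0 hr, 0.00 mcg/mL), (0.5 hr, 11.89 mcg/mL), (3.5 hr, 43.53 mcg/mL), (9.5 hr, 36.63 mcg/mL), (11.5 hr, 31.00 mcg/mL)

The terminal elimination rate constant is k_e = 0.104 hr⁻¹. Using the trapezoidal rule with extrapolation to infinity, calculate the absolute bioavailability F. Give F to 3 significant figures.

Trapezoidal AUC_0→11.5 (oral suspension):
  [0→0.5]: (0.00+11.89)/2 × 0.5 = 2.9725
  [0.5→3.5]: (11.89+43.53)/2 × 3 = 83.13
  [3.5→9.5]: (43.53+36.63)/2 × 6 = 240.48
  [9.5→11.5]: (36.63+31.00)/2 × 2 = 67.63
  Sum = 394.2125 mcg/mL·hr
Tail: C_last/k_e = 31.00/0.104 = 298.077
AUC_0→∞ (oral suspension) = 394.2125 + 298.077 = 692.2895 mcg/mL·hr
F = (AUC_ev/D_ev)/(AUC_iv/D_iv) = (692.2895/75)/(2180/50) = 9.23053/43.6 = 0.2117

F = 0.212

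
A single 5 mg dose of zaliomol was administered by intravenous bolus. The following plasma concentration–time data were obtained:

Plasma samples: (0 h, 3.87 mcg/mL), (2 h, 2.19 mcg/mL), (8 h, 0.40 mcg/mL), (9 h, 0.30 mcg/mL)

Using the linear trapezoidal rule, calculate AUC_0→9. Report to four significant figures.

Trapezoidal AUC_0→9:
  [0→2]: (3.87+2.19)/2 × 2 = 6.06
  [2→8]: (2.19+0.40)/2 × 6 = 7.77
  [8→9]: (0.40+0.30)/2 × 1 = 0.35
  Sum = 14.18 mcg/mL·h

AUC = 14.18 mcg/mL·h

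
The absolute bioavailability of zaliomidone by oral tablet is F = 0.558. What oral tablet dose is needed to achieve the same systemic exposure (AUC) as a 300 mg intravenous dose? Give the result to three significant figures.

For equal systemic exposure: F × D_ev = D_iv
D_ev = D_iv / F = 300 / 0.558 = 537.634 mg

D_oral = 538 mg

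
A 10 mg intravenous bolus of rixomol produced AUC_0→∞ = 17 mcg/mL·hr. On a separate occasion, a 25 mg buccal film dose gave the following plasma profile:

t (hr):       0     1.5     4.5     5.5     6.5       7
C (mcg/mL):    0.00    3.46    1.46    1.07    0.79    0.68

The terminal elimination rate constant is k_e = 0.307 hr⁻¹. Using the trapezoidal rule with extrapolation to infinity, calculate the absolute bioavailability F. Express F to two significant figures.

Trapezoidal AUC_0→7 (buccal film):
  [0→1.5]: (0.00+3.46)/2 × 1.5 = 2.595
  [1.5→4.5]: (3.46+1.46)/2 × 3 = 7.38
  [4.5→5.5]: (1.46+1.07)/2 × 1 = 1.265
  [5.5→6.5]: (1.07+0.79)/2 × 1 = 0.93
  [6.5→7]: (0.79+0.68)/2 × 0.5 = 0.3675
  Sum = 12.5375 mcg/mL·hr
Tail: C_last/k_e = 0.68/0.307 = 2.215
AUC_0→∞ (buccal film) = 12.5375 + 2.215 = 14.7525 mcg/mL·hr
F = (AUC_ev/D_ev)/(AUC_iv/D_iv) = (14.7525/25)/(17/10) = 0.5901/1.7 = 0.3471

F = 0.35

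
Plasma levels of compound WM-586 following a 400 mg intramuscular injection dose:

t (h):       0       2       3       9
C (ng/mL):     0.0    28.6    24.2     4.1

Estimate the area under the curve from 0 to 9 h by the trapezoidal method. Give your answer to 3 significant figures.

Trapezoidal AUC_0→9:
  [0→2]: (0.0+28.6)/2 × 2 = 28.6
  [2→3]: (28.6+24.2)/2 × 1 = 26.4
  [3→9]: (24.2+4.1)/2 × 6 = 84.9
  Sum = 139.9 ng/mL·h

AUC = 140 ng/mL·h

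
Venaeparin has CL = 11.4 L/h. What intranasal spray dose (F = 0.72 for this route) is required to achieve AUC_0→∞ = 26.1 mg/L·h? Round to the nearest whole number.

Dose = CL × AUC_0→∞ / F
     = 11.4 × 26.1 / 0.72 = 413.25 mg

Dose = 413 mg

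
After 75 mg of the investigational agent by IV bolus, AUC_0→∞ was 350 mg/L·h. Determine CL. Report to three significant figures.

CL = Dose_iv / AUC_0→∞
   = 75 / 350 = 0.214286 L/h

CL = 0.214 L/h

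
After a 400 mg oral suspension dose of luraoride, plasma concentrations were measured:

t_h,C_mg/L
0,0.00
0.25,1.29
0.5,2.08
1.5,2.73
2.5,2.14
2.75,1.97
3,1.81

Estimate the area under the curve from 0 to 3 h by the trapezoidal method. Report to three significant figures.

Trapezoidal AUC_0→3:
  [0→0.25]: (0.00+1.29)/2 × 0.25 = 0.16125
  [0.25→0.5]: (1.29+2.08)/2 × 0.25 = 0.42125
  [0.5→1.5]: (2.08+2.73)/2 × 1 = 2.405
  [1.5→2.5]: (2.73+2.14)/2 × 1 = 2.435
  [2.5→2.75]: (2.14+1.97)/2 × 0.25 = 0.51375
  [2.75→3]: (1.97+1.81)/2 × 0.25 = 0.4725
  Sum = 6.40875 mg/L·h

AUC = 6.41 mg/L·h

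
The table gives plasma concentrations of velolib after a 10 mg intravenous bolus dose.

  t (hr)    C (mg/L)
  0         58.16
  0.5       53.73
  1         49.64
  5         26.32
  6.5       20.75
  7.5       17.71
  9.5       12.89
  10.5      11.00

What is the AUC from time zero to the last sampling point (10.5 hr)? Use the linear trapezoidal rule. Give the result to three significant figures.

Trapezoidal AUC_0→10.5:
  [0→0.5]: (58.16+53.73)/2 × 0.5 = 27.9725
  [0.5→1]: (53.73+49.64)/2 × 0.5 = 25.8425
  [1→5]: (49.64+26.32)/2 × 4 = 151.92
  [5→6.5]: (26.32+20.75)/2 × 1.5 = 35.3025
  [6.5→7.5]: (20.75+17.71)/2 × 1 = 19.23
  [7.5→9.5]: (17.71+12.89)/2 × 2 = 30.6
  [9.5→10.5]: (12.89+11.00)/2 × 1 = 11.945
  Sum = 302.8125 mg/L·hr

AUC = 303 mg/L·hr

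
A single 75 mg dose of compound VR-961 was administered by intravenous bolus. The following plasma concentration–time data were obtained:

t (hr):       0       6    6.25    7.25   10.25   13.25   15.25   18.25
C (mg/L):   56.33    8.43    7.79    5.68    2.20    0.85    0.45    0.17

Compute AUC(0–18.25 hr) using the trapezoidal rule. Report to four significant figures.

Trapezoidal AUC_0→18.25:
  [0→6]: (56.33+8.43)/2 × 6 = 194.28
  [6→6.25]: (8.43+7.79)/2 × 0.25 = 2.0275
  [6.25→7.25]: (7.79+5.68)/2 × 1 = 6.735
  [7.25→10.25]: (5.68+2.20)/2 × 3 = 11.82
  [10.25→13.25]: (2.20+0.85)/2 × 3 = 4.575
  [13.25→15.25]: (0.85+0.45)/2 × 2 = 1.3
  [15.25→18.25]: (0.45+0.17)/2 × 3 = 0.93
  Sum = 221.6675 mg/L·hr

AUC = 221.7 mg/L·hr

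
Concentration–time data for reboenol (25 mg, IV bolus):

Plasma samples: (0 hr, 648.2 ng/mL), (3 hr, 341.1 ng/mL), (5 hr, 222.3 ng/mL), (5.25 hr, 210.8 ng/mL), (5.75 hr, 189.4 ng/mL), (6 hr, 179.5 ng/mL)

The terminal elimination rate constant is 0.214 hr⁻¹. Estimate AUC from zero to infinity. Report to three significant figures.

Trapezoidal AUC_0→6:
  [0→3]: (648.2+341.1)/2 × 3 = 1483.95
  [3→5]: (341.1+222.3)/2 × 2 = 563.4
  [5→5.25]: (222.3+210.8)/2 × 0.25 = 54.1375
  [5.25→5.75]: (210.8+189.4)/2 × 0.5 = 100.05
  [5.75→6]: (189.4+179.5)/2 × 0.25 = 46.1125
  Sum = 2247.65 ng/mL·hr
Extrapolated tail: C_last / k_e = 179.5 / 0.214 = 838.785
AUC_0→∞ = 2247.65 + 838.785 = 3086.435 ng/mL·hr

AUC = 3090 ng/mL·hr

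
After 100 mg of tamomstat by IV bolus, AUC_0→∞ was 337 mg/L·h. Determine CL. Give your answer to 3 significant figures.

CL = Dose_iv / AUC_0→∞
   = 100 / 337 = 0.296736 L/h

CL = 0.297 L/h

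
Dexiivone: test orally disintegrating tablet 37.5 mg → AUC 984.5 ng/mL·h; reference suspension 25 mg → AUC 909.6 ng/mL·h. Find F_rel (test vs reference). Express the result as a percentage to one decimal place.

F_rel = (AUC_test/D_test) / (AUC_ref/D_ref)
      = (984.5/37.5) / (909.6/25)
      = 26.2533 / 36.384 = 0.7216 = 72.16%

F_rel = 72.2%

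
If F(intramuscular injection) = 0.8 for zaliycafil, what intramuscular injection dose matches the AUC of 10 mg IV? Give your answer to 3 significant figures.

D_intramuscular = 12.5 mg

For equal systemic exposure: F × D_ev = D_iv
D_ev = D_iv / F = 10 / 0.8 = 12.5 mg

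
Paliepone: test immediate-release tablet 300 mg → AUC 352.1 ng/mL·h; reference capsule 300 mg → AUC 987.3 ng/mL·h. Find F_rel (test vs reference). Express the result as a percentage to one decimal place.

F_rel = (AUC_test/D_test) / (AUC_ref/D_ref)
      = (352.1/300) / (987.3/300)
      = 1.17367 / 3.291 = 0.3566 = 35.66%

F_rel = 35.7%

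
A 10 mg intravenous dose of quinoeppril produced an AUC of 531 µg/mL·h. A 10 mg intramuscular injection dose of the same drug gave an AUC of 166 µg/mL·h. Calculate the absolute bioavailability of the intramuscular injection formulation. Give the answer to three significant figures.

F = (AUC_ev / D_ev) / (AUC_iv / D_iv)
  = (166/10) / (531/10)
  = 16.6 / 53.1 = 0.3126

F = 0.313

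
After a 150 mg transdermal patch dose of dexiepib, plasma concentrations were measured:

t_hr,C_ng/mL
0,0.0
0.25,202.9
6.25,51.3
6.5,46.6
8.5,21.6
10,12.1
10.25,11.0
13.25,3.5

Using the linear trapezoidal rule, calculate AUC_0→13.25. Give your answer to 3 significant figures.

Trapezoidal AUC_0→13.25:
  [0→0.25]: (0.0+202.9)/2 × 0.25 = 25.3625
  [0.25→6.25]: (202.9+51.3)/2 × 6 = 762.6
  [6.25→6.5]: (51.3+46.6)/2 × 0.25 = 12.2375
  [6.5→8.5]: (46.6+21.6)/2 × 2 = 68.2
  [8.5→10]: (21.6+12.1)/2 × 1.5 = 25.275
  [10→10.25]: (12.1+11.0)/2 × 0.25 = 2.8875
  [10.25→13.25]: (11.0+3.5)/2 × 3 = 21.75
  Sum = 918.3125 ng/mL·hr

AUC = 918 ng/mL·hr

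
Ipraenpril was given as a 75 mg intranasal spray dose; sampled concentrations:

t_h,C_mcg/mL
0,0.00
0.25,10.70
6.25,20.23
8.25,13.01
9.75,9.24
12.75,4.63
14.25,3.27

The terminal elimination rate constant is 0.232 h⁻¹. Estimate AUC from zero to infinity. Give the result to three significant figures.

AUC = 185 mcg/mL·h

Trapezoidal AUC_0→14.25:
  [0→0.25]: (0.00+10.70)/2 × 0.25 = 1.3375
  [0.25→6.25]: (10.70+20.23)/2 × 6 = 92.79
  [6.25→8.25]: (20.23+13.01)/2 × 2 = 33.24
  [8.25→9.75]: (13.01+9.24)/2 × 1.5 = 16.6875
  [9.75→12.75]: (9.24+4.63)/2 × 3 = 20.805
  [12.75→14.25]: (4.63+3.27)/2 × 1.5 = 5.925
  Sum = 170.785 mcg/mL·h
Extrapolated tail: C_last / k_e = 3.27 / 0.232 = 14.095
AUC_0→∞ = 170.785 + 14.095 = 184.88 mcg/mL·h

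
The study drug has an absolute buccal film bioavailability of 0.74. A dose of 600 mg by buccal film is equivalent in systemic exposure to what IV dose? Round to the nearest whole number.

D_iv = 444 mg

Systemic exposure from an extravascular dose = F × D_ev, so the equivalent IV dose is F × D_ev.
D_iv = F × D_ev = 0.74 × 600 = 444 mg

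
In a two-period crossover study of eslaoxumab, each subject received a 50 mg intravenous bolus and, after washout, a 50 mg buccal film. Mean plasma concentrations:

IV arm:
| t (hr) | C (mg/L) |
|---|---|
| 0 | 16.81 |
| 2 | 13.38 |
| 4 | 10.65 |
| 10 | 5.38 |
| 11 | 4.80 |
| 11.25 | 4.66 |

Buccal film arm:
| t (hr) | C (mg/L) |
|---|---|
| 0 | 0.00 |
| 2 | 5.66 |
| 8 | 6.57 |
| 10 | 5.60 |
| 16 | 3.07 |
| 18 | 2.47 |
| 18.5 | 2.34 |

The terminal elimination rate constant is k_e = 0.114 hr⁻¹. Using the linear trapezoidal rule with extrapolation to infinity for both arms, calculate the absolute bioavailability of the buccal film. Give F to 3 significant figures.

F = 0.721

Trapezoidal AUC_0→11.25 (IV):
  [0→2]: (16.81+13.38)/2 × 2 = 30.19
  [2→4]: (13.38+10.65)/2 × 2 = 24.03
  [4→10]: (10.65+5.38)/2 × 6 = 48.09
  [10→11]: (5.38+4.80)/2 × 1 = 5.09
  [11→11.25]: (4.80+4.66)/2 × 0.25 = 1.1825
  Sum = 108.5825 mg/L·hr
IV tail: 4.66/0.114 = 40.877; AUC_iv,0→∞ = 108.5825 + 40.877 = 149.4595 mg/L·hr
Trapezoidal AUC_0→18.5 (buccal film):
  [0→2]: (0.00+5.66)/2 × 2 = 5.66
  [2→8]: (5.66+6.57)/2 × 6 = 36.69
  [8→10]: (6.57+5.60)/2 × 2 = 12.17
  [10→16]: (5.60+3.07)/2 × 6 = 26.01
  [16→18]: (3.07+2.47)/2 × 2 = 5.54
  [18→18.5]: (2.47+2.34)/2 × 0.5 = 1.2025
  Sum = 87.2725 mg/L·hr
buccal film tail: 2.34/0.114 = 20.526; AUC_ev,0→∞ = 87.2725 + 20.526 = 107.7985 mg/L·hr
F = (AUC_ev/D_ev)/(AUC_iv/D_iv) = (107.7985/50)/(149.4595/50) = 2.15597/2.98919 = 0.7213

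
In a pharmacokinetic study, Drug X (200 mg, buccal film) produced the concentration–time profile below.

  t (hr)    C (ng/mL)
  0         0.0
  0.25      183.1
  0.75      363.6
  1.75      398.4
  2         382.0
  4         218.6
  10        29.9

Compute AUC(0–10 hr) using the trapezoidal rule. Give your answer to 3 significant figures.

AUC = 1980 ng/mL·hr

Trapezoidal AUC_0→10:
  [0→0.25]: (0.0+183.1)/2 × 0.25 = 22.8875
  [0.25→0.75]: (183.1+363.6)/2 × 0.5 = 136.675
  [0.75→1.75]: (363.6+398.4)/2 × 1 = 381.0
  [1.75→2]: (398.4+382.0)/2 × 0.25 = 97.55
  [2→4]: (382.0+218.6)/2 × 2 = 600.6
  [4→10]: (218.6+29.9)/2 × 6 = 745.5
  Sum = 1984.2125 ng/mL·hr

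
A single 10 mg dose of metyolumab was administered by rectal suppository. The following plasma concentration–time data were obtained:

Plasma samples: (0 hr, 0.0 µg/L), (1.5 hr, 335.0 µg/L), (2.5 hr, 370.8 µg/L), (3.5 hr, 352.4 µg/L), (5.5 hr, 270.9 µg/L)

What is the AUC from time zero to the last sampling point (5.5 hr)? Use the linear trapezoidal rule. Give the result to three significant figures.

Trapezoidal AUC_0→5.5:
  [0→1.5]: (0.0+335.0)/2 × 1.5 = 251.25
  [1.5→2.5]: (335.0+370.8)/2 × 1 = 352.9
  [2.5→3.5]: (370.8+352.4)/2 × 1 = 361.6
  [3.5→5.5]: (352.4+270.9)/2 × 2 = 623.3
  Sum = 1589.05 µg/L·hr

AUC = 1590 µg/L·hr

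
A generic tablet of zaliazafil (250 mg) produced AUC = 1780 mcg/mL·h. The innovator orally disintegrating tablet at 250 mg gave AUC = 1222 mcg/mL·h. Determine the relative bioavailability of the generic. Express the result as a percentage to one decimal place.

F_rel = (AUC_test/D_test) / (AUC_ref/D_ref)
      = (1780/250) / (1222/250)
      = 7.12 / 4.888 = 1.4566 = 145.66%

F_rel = 145.7%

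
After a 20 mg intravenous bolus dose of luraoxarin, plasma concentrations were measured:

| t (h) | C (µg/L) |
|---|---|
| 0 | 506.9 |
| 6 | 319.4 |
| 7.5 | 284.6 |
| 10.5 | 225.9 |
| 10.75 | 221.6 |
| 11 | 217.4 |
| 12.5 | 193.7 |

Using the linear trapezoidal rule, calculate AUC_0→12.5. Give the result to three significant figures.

AUC = 4120 µg/L·h

Trapezoidal AUC_0→12.5:
  [0→6]: (506.9+319.4)/2 × 6 = 2478.9
  [6→7.5]: (319.4+284.6)/2 × 1.5 = 453.0
  [7.5→10.5]: (284.6+225.9)/2 × 3 = 765.75
  [10.5→10.75]: (225.9+221.6)/2 × 0.25 = 55.9375
  [10.75→11]: (221.6+217.4)/2 × 0.25 = 54.875
  [11→12.5]: (217.4+193.7)/2 × 1.5 = 308.325
  Sum = 4116.7875 µg/L·h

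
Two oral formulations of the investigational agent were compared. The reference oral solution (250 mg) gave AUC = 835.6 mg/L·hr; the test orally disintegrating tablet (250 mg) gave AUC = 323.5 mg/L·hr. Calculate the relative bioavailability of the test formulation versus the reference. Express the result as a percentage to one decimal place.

F_rel = 38.7%

F_rel = (AUC_test/D_test) / (AUC_ref/D_ref)
      = (323.5/250) / (835.6/250)
      = 1.294 / 3.3424 = 0.3871 = 38.71%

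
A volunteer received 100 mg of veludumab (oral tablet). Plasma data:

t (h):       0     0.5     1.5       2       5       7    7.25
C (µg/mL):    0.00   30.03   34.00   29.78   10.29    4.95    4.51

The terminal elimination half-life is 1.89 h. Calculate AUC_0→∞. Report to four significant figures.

Trapezoidal AUC_0→7.25:
  [0→0.5]: (0.00+30.03)/2 × 0.5 = 7.5075
  [0.5→1.5]: (30.03+34.00)/2 × 1 = 32.015
  [1.5→2]: (34.00+29.78)/2 × 0.5 = 15.945
  [2→5]: (29.78+10.29)/2 × 3 = 60.105
  [5→7]: (10.29+4.95)/2 × 2 = 15.24
  [7→7.25]: (4.95+4.51)/2 × 0.25 = 1.1825
  Sum = 131.995 µg/mL·h
k_e = ln2 / t½ = 0.693147 / 1.89 = 0.3667 h^-1
Extrapolated tail: C_last / k_e = 4.51 / 0.3667 = 12.299
AUC_0→∞ = 131.995 + 12.299 = 144.294 µg/mL·h

AUC = 144.3 µg/mL·h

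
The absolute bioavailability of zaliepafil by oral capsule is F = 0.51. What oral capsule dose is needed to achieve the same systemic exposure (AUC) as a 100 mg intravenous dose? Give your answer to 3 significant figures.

D_oral = 196 mg

For equal systemic exposure: F × D_ev = D_iv
D_ev = D_iv / F = 100 / 0.51 = 196.078 mg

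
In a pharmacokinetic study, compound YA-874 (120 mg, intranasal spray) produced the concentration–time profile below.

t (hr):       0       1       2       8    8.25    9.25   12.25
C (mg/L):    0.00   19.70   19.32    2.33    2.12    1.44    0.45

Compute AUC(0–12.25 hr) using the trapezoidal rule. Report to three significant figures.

Trapezoidal AUC_0→12.25:
  [0→1]: (0.00+19.70)/2 × 1 = 9.85
  [1→2]: (19.70+19.32)/2 × 1 = 19.51
  [2→8]: (19.32+2.33)/2 × 6 = 64.95
  [8→8.25]: (2.33+2.12)/2 × 0.25 = 0.55625
  [8.25→9.25]: (2.12+1.44)/2 × 1 = 1.78
  [9.25→12.25]: (1.44+0.45)/2 × 3 = 2.835
  Sum = 99.48125 mg/L·hr

AUC = 99.5 mg/L·hr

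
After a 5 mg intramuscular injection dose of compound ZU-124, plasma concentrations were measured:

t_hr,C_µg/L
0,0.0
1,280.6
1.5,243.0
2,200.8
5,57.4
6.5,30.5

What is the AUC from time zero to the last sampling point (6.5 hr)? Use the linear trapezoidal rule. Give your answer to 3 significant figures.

AUC = 835 µg/L·hr

Trapezoidal AUC_0→6.5:
  [0→1]: (0.0+280.6)/2 × 1 = 140.3
  [1→1.5]: (280.6+243.0)/2 × 0.5 = 130.9
  [1.5→2]: (243.0+200.8)/2 × 0.5 = 110.95
  [2→5]: (200.8+57.4)/2 × 3 = 387.3
  [5→6.5]: (57.4+30.5)/2 × 1.5 = 65.925
  Sum = 835.375 µg/L·hr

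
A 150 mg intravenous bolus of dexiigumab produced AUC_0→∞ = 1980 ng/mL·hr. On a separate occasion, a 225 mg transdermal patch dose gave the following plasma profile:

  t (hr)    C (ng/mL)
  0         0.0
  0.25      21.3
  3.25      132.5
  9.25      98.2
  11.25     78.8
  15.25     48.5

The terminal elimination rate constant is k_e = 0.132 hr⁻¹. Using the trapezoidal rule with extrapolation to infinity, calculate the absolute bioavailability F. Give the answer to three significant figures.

Trapezoidal AUC_0→15.25 (transdermal patch):
  [0→0.25]: (0.0+21.3)/2 × 0.25 = 2.6625
  [0.25→3.25]: (21.3+132.5)/2 × 3 = 230.7
  [3.25→9.25]: (132.5+98.2)/2 × 6 = 692.1
  [9.25→11.25]: (98.2+78.8)/2 × 2 = 177.0
  [11.25→15.25]: (78.8+48.5)/2 × 4 = 254.6
  Sum = 1357.0625 ng/mL·hr
Tail: C_last/k_e = 48.5/0.132 = 367.424
AUC_0→∞ (transdermal patch) = 1357.0625 + 367.424 = 1724.4865 ng/mL·hr
F = (AUC_ev/D_ev)/(AUC_iv/D_iv) = (1724.4865/225)/(1980/150) = 7.66438/13.2 = 0.5806

F = 0.581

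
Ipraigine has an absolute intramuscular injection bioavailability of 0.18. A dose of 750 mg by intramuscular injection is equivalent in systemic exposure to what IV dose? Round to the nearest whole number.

D_iv = 135 mg

Systemic exposure from an extravascular dose = F × D_ev, so the equivalent IV dose is F × D_ev.
D_iv = F × D_ev = 0.18 × 750 = 135 mg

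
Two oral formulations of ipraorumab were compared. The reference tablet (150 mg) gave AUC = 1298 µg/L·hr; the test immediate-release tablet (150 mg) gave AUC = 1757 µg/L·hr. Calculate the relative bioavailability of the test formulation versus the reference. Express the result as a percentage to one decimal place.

F_rel = 135.4%

F_rel = (AUC_test/D_test) / (AUC_ref/D_ref)
      = (1757/150) / (1298/150)
      = 11.7133 / 8.65333 = 1.3536 = 135.36%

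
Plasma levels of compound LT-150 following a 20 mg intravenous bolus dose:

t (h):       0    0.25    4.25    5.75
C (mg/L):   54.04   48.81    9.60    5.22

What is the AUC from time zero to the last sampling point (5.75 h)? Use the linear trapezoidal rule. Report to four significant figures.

Trapezoidal AUC_0→5.75:
  [0→0.25]: (54.04+48.81)/2 × 0.25 = 12.85625
  [0.25→4.25]: (48.81+9.60)/2 × 4 = 116.82
  [4.25→5.75]: (9.60+5.22)/2 × 1.5 = 11.115
  Sum = 140.79125 mg/L·h

AUC = 140.8 mg/L·h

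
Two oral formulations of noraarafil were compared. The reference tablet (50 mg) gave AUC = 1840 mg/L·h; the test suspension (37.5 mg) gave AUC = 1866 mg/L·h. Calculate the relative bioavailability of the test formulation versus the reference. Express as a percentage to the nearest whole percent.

F_rel = 135%

F_rel = (AUC_test/D_test) / (AUC_ref/D_ref)
      = (1866/37.5) / (1840/50)
      = 49.76 / 36.8 = 1.3522 = 135.22%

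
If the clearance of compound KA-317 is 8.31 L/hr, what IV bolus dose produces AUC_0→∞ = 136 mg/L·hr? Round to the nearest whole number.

Dose_iv = CL × AUC_0→∞
     = 8.31 × 136 = 1130.16 mg

Dose = 1130 mg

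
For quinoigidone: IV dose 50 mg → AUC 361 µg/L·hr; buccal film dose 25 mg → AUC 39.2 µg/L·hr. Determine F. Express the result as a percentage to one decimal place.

F = (AUC_ev / D_ev) / (AUC_iv / D_iv)
  = (39.2/25) / (361/50)
  = 1.568 / 7.22 = 0.2172
  = 21.72%

F = 21.7%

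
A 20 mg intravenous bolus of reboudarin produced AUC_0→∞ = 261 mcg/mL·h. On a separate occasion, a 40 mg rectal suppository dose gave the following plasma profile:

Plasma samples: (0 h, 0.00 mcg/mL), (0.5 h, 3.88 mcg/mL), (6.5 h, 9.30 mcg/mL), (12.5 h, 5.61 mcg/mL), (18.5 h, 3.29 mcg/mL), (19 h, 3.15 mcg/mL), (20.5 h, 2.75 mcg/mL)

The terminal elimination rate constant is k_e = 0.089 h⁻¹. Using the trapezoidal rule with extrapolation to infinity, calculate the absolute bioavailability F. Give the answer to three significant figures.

F = 0.285

Trapezoidal AUC_0→20.5 (rectal suppository):
  [0→0.5]: (0.00+3.88)/2 × 0.5 = 0.97
  [0.5→6.5]: (3.88+9.30)/2 × 6 = 39.54
  [6.5→12.5]: (9.30+5.61)/2 × 6 = 44.73
  [12.5→18.5]: (5.61+3.29)/2 × 6 = 26.7
  [18.5→19]: (3.29+3.15)/2 × 0.5 = 1.61
  [19→20.5]: (3.15+2.75)/2 × 1.5 = 4.425
  Sum = 117.975 mcg/mL·h
Tail: C_last/k_e = 2.75/0.089 = 30.899
AUC_0→∞ (rectal suppository) = 117.975 + 30.899 = 148.874 mcg/mL·h
F = (AUC_ev/D_ev)/(AUC_iv/D_iv) = (148.874/40)/(261/20) = 3.72185/13.05 = 0.2852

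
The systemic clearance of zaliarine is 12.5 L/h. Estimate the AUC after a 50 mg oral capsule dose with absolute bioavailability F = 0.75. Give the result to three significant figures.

AUC = 3.00 mg/L·h

AUC_0→∞ = F × Dose / CL
        = 0.75 × 50 / 12.5 = 3 mg/L·h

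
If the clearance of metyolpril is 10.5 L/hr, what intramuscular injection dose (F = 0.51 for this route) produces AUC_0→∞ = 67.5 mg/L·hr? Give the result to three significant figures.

Dose = CL × AUC_0→∞ / F
     = 10.5 × 67.5 / 0.51 = 1389.71 mg

Dose = 1390 mg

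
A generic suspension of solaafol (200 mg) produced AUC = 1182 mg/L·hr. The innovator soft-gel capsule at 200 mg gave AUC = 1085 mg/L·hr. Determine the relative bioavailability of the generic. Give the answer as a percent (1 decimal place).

F_rel = 108.9%

F_rel = (AUC_test/D_test) / (AUC_ref/D_ref)
      = (1182/200) / (1085/200)
      = 5.91 / 5.425 = 1.0894 = 108.94%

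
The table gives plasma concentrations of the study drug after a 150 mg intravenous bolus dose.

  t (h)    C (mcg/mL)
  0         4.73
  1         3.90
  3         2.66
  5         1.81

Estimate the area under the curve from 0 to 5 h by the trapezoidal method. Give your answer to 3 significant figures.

Trapezoidal AUC_0→5:
  [0→1]: (4.73+3.90)/2 × 1 = 4.315
  [1→3]: (3.90+2.66)/2 × 2 = 6.56
  [3→5]: (2.66+1.81)/2 × 2 = 4.47
  Sum = 15.345 mcg/mL·h

AUC = 15.3 mcg/mL·h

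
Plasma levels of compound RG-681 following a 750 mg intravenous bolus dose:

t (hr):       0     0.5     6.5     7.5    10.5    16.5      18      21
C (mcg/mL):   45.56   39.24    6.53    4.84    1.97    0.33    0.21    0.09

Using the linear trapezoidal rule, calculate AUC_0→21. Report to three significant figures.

AUC = 182 mcg/mL·hr

Trapezoidal AUC_0→21:
  [0→0.5]: (45.56+39.24)/2 × 0.5 = 21.2
  [0.5→6.5]: (39.24+6.53)/2 × 6 = 137.31
  [6.5→7.5]: (6.53+4.84)/2 × 1 = 5.685
  [7.5→10.5]: (4.84+1.97)/2 × 3 = 10.215
  [10.5→16.5]: (1.97+0.33)/2 × 6 = 6.9
  [16.5→18]: (0.33+0.21)/2 × 1.5 = 0.405
  [18→21]: (0.21+0.09)/2 × 3 = 0.45
  Sum = 182.165 mcg/mL·hr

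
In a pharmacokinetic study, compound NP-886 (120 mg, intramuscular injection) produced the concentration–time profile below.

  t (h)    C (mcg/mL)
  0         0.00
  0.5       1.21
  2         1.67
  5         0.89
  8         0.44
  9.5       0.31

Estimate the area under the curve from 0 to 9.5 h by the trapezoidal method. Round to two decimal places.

Trapezoidal AUC_0→9.5:
  [0→0.5]: (0.00+1.21)/2 × 0.5 = 0.3025
  [0.5→2]: (1.21+1.67)/2 × 1.5 = 2.16
  [2→5]: (1.67+0.89)/2 × 3 = 3.84
  [5→8]: (0.89+0.44)/2 × 3 = 1.995
  [8→9.5]: (0.44+0.31)/2 × 1.5 = 0.5625
  Sum = 8.86 mcg/mL·h

AUC = 8.86 mcg/mL·h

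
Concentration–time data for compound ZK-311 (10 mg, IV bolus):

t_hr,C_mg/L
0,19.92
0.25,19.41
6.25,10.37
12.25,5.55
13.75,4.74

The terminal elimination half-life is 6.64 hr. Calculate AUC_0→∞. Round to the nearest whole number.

AUC = 195 mg/L·hr

Trapezoidal AUC_0→13.75:
  [0→0.25]: (19.92+19.41)/2 × 0.25 = 4.91625
  [0.25→6.25]: (19.41+10.37)/2 × 6 = 89.34
  [6.25→12.25]: (10.37+5.55)/2 × 6 = 47.76
  [12.25→13.75]: (5.55+4.74)/2 × 1.5 = 7.7175
  Sum = 149.73375 mg/L·hr
k_e = ln2 / t½ = 0.693147 / 6.64 = 0.1044 hr^-1
Extrapolated tail: C_last / k_e = 4.74 / 0.1044 = 45.402
AUC_0→∞ = 149.73375 + 45.402 = 195.13575 mg/L·hr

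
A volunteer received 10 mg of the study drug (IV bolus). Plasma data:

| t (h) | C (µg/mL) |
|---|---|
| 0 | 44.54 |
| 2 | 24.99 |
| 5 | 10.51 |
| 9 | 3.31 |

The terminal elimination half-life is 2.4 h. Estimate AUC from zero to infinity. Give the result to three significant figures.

Trapezoidal AUC_0→9:
  [0→2]: (44.54+24.99)/2 × 2 = 69.53
  [2→5]: (24.99+10.51)/2 × 3 = 53.25
  [5→9]: (10.51+3.31)/2 × 4 = 27.64
  Sum = 150.42 µg/mL·h
k_e = ln2 / t½ = 0.693147 / 2.4 = 0.2888 h^-1
Extrapolated tail: C_last / k_e = 3.31 / 0.2888 = 11.461
AUC_0→∞ = 150.42 + 11.461 = 161.881 µg/mL·h

AUC = 162 µg/mL·h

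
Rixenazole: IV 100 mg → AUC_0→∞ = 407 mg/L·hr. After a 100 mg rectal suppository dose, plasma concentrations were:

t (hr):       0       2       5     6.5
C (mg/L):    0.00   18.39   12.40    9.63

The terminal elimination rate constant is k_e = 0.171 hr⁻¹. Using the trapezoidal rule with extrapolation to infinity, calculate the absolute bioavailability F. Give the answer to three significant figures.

Trapezoidal AUC_0→6.5 (rectal suppository):
  [0→2]: (0.00+18.39)/2 × 2 = 18.39
  [2→5]: (18.39+12.40)/2 × 3 = 46.185
  [5→6.5]: (12.40+9.63)/2 × 1.5 = 16.5225
  Sum = 81.0975 mg/L·hr
Tail: C_last/k_e = 9.63/0.171 = 56.316
AUC_0→∞ (rectal suppository) = 81.0975 + 56.316 = 137.4135 mg/L·hr
F = (AUC_ev/D_ev)/(AUC_iv/D_iv) = (137.4135/100)/(407/100) = 1.374135/4.07 = 0.3376

F = 0.338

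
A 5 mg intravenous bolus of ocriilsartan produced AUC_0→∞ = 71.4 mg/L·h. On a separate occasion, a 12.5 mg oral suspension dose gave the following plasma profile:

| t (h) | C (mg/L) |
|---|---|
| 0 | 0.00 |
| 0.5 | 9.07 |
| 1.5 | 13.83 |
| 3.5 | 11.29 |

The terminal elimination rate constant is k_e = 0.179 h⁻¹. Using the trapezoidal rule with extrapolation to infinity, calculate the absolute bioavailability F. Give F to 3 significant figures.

F = 0.571

Trapezoidal AUC_0→3.5 (oral suspension):
  [0→0.5]: (0.00+9.07)/2 × 0.5 = 2.2675
  [0.5→1.5]: (9.07+13.83)/2 × 1 = 11.45
  [1.5→3.5]: (13.83+11.29)/2 × 2 = 25.12
  Sum = 38.8375 mg/L·h
Tail: C_last/k_e = 11.29/0.179 = 63.073
AUC_0→∞ (oral suspension) = 38.8375 + 63.073 = 101.9105 mg/L·h
F = (AUC_ev/D_ev)/(AUC_iv/D_iv) = (101.9105/12.5)/(71.4/5) = 8.15284/14.28 = 0.5709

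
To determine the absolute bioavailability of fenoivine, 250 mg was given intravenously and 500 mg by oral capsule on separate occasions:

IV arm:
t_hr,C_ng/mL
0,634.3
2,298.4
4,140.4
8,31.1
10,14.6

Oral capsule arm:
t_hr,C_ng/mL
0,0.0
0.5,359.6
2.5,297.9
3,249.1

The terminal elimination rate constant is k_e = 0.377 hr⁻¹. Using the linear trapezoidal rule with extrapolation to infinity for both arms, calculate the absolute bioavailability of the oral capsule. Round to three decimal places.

Trapezoidal AUC_0→10 (IV):
  [0→2]: (634.3+298.4)/2 × 2 = 932.7
  [2→4]: (298.4+140.4)/2 × 2 = 438.8
  [4→8]: (140.4+31.1)/2 × 4 = 343.0
  [8→10]: (31.1+14.6)/2 × 2 = 45.7
  Sum = 1760.2 ng/mL·hr
IV tail: 14.6/0.377 = 38.727; AUC_iv,0→∞ = 1760.2 + 38.727 = 1798.927 ng/mL·hr
Trapezoidal AUC_0→3 (oral capsule):
  [0→0.5]: (0.0+359.6)/2 × 0.5 = 89.9
  [0.5→2.5]: (359.6+297.9)/2 × 2 = 657.5
  [2.5→3]: (297.9+249.1)/2 × 0.5 = 136.75
  Sum = 884.15 ng/mL·hr
oral capsule tail: 249.1/0.377 = 660.743; AUC_ev,0→∞ = 884.15 + 660.743 = 1544.893 ng/mL·hr
F = (AUC_ev/D_ev)/(AUC_iv/D_iv) = (1544.893/500)/(1798.927/250) = 3.089786/7.195708 = 0.4294

F = 0.429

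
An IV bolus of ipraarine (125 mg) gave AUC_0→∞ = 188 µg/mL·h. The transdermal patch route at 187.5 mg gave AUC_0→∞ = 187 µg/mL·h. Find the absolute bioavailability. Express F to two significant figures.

F = 0.66

F = (AUC_ev / D_ev) / (AUC_iv / D_iv)
  = (187/187.5) / (188/125)
  = 0.997333 / 1.504 = 0.6631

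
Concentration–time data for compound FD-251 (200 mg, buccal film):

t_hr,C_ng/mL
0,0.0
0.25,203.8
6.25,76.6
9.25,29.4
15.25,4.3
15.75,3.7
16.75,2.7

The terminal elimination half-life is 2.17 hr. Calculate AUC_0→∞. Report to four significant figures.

Trapezoidal AUC_0→16.75:
  [0→0.25]: (0.0+203.8)/2 × 0.25 = 25.475
  [0.25→6.25]: (203.8+76.6)/2 × 6 = 841.2
  [6.25→9.25]: (76.6+29.4)/2 × 3 = 159.0
  [9.25→15.25]: (29.4+4.3)/2 × 6 = 101.1
  [15.25→15.75]: (4.3+3.7)/2 × 0.5 = 2.0
  [15.75→16.75]: (3.7+2.7)/2 × 1 = 3.2
  Sum = 1131.975 ng/mL·hr
k_e = ln2 / t½ = 0.693147 / 2.17 = 0.3194 hr^-1
Extrapolated tail: C_last / k_e = 2.7 / 0.3194 = 8.453
AUC_0→∞ = 1131.975 + 8.453 = 1140.428 ng/mL·hr

AUC = 1140 ng/mL·hr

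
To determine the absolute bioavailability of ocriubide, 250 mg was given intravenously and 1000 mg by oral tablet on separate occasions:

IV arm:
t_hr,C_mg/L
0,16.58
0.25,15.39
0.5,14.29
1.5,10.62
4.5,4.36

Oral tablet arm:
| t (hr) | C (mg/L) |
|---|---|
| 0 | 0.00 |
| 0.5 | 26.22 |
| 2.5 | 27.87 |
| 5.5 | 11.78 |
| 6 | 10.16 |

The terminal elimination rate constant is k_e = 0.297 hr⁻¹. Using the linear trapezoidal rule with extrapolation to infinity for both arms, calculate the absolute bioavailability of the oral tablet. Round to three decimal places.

F = 0.697

Trapezoidal AUC_0→4.5 (IV):
  [0→0.25]: (16.58+15.39)/2 × 0.25 = 3.99625
  [0.25→0.5]: (15.39+14.29)/2 × 0.25 = 3.71
  [0.5→1.5]: (14.29+10.62)/2 × 1 = 12.455
  [1.5→4.5]: (10.62+4.36)/2 × 3 = 22.47
  Sum = 42.63125 mg/L·hr
IV tail: 4.36/0.297 = 14.680; AUC_iv,0→∞ = 42.63125 + 14.680 = 57.31125 mg/L·hr
Trapezoidal AUC_0→6 (oral tablet):
  [0→0.5]: (0.00+26.22)/2 × 0.5 = 6.555
  [0.5→2.5]: (26.22+27.87)/2 × 2 = 54.09
  [2.5→5.5]: (27.87+11.78)/2 × 3 = 59.475
  [5.5→6]: (11.78+10.16)/2 × 0.5 = 5.485
  Sum = 125.605 mg/L·hr
oral tablet tail: 10.16/0.297 = 34.209; AUC_ev,0→∞ = 125.605 + 34.209 = 159.814 mg/L·hr
F = (AUC_ev/D_ev)/(AUC_iv/D_iv) = (159.814/1000)/(57.31125/250) = 0.159814/0.229245 = 0.6971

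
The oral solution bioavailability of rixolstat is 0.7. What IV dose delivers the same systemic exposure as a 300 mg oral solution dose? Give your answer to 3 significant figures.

Systemic exposure from an extravascular dose = F × D_ev, so the equivalent IV dose is F × D_ev.
D_iv = F × D_ev = 0.7 × 300 = 210 mg

D_iv = 210 mg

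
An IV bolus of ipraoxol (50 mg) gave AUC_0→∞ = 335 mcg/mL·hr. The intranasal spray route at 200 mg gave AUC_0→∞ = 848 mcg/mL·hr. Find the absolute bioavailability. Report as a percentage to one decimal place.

F = 63.3%

F = (AUC_ev / D_ev) / (AUC_iv / D_iv)
  = (848/200) / (335/50)
  = 4.24 / 6.7 = 0.6328
  = 63.28%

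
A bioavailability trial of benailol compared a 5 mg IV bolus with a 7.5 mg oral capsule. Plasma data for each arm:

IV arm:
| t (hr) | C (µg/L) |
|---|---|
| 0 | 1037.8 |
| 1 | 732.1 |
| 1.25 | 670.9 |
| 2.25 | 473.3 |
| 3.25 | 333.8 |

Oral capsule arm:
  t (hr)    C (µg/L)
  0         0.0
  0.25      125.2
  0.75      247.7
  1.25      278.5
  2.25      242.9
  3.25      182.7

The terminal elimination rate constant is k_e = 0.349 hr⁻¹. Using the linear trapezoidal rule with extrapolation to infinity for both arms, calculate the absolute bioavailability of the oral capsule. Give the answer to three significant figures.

Trapezoidal AUC_0→3.25 (IV):
  [0→1]: (1037.8+732.1)/2 × 1 = 884.95
  [1→1.25]: (732.1+670.9)/2 × 0.25 = 175.375
  [1.25→2.25]: (670.9+473.3)/2 × 1 = 572.1
  [2.25→3.25]: (473.3+333.8)/2 × 1 = 403.55
  Sum = 2035.975 µg/L·hr
IV tail: 333.8/0.349 = 956.447; AUC_iv,0→∞ = 2035.975 + 956.447 = 2992.422 µg/L·hr
Trapezoidal AUC_0→3.25 (oral capsule):
  [0→0.25]: (0.0+125.2)/2 × 0.25 = 15.65
  [0.25→0.75]: (125.2+247.7)/2 × 0.5 = 93.225
  [0.75→1.25]: (247.7+278.5)/2 × 0.5 = 131.55
  [1.25→2.25]: (278.5+242.9)/2 × 1 = 260.7
  [2.25→3.25]: (242.9+182.7)/2 × 1 = 212.8
  Sum = 713.925 µg/L·hr
oral capsule tail: 182.7/0.349 = 523.496; AUC_ev,0→∞ = 713.925 + 523.496 = 1237.421 µg/L·hr
F = (AUC_ev/D_ev)/(AUC_iv/D_iv) = (1237.421/7.5)/(2992.422/5) = 164.989/598.4844 = 0.2757

F = 0.276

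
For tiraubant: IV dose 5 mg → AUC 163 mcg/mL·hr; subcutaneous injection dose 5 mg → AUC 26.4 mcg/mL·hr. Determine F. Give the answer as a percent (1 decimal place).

F = (AUC_ev / D_ev) / (AUC_iv / D_iv)
  = (26.4/5) / (163/5)
  = 5.28 / 32.6 = 0.1620
  = 16.20%

F = 16.2%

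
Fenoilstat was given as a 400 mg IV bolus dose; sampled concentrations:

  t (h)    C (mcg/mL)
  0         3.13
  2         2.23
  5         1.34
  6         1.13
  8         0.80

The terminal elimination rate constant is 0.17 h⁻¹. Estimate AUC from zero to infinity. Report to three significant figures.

AUC = 18.6 mcg/mL·h

Trapezoidal AUC_0→8:
  [0→2]: (3.13+2.23)/2 × 2 = 5.36
  [2→5]: (2.23+1.34)/2 × 3 = 5.355
  [5→6]: (1.34+1.13)/2 × 1 = 1.235
  [6→8]: (1.13+0.80)/2 × 2 = 1.93
  Sum = 13.88 mcg/mL·h
Extrapolated tail: C_last / k_e = 0.80 / 0.17 = 4.706
AUC_0→∞ = 13.88 + 4.706 = 18.586 mcg/mL·h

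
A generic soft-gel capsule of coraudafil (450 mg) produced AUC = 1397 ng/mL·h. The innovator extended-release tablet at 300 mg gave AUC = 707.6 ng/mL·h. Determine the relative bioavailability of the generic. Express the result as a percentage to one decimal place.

F_rel = 131.6%

F_rel = (AUC_test/D_test) / (AUC_ref/D_ref)
      = (1397/450) / (707.6/300)
      = 3.10444 / 2.35867 = 1.3162 = 131.62%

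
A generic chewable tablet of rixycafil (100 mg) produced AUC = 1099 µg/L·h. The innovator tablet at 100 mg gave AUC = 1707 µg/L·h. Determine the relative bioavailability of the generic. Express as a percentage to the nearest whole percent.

F_rel = (AUC_test/D_test) / (AUC_ref/D_ref)
      = (1099/100) / (1707/100)
      = 10.99 / 17.07 = 0.6438 = 64.38%

F_rel = 64%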